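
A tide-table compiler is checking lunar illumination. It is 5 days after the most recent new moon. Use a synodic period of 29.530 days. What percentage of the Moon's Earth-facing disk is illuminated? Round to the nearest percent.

Phase angle: θ = 360°·(5 d)/(29.530 d) = 61.0°.
Illuminated fraction = (1 − cos 61.0°)/2 = (1 − 0.485)/2 ≈ 0.257, so 26%.

26%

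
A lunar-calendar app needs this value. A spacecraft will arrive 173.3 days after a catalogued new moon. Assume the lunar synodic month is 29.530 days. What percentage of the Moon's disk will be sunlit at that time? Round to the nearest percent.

16%

Reduce mod P: 173.3 − 5×29.530 = 25.65 d into the current lunation.
Phase angle: θ = 360°·(25.65 d)/(29.530 d) = 312.7°.
cos 312.7° = 0.678, so f = (1 − 0.678)/2 = 0.161, so 16%.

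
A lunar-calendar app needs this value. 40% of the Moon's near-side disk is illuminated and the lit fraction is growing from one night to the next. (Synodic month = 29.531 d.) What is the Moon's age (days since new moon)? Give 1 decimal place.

cos θ = 1 − 2f = 0.200, giving a principal value of 78.5°.
Before full moon the principal value applies: θ = 78.5°.
That fraction of the synodic month is 78.5/360 × 29.531 d ≈ 6.44 d.

6.4 days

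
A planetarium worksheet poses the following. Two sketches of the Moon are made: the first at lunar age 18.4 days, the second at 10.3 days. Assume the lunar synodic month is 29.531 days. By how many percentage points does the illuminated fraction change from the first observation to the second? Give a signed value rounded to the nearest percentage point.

θ₁ = 360° × 18.4/29.531 = 224.3°, f₁ = (1 − cos θ₁)/2 = 0.858.
θ₂ = 360° × 10.3/29.531 = 125.6°, f₂ = (1 − cos θ₂)/2 = 0.791.
Change = f₂ − f₁ = -0.067 → -7 percentage points.

-7 pp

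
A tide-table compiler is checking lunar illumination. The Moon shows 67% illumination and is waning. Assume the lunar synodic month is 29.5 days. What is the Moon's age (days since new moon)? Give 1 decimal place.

20.5 days

From f = (1 − cos θ)/2: cos θ = 1 − 2×0.67 = -0.340; arccos → 109.9°.
A waning Moon lies in 180°–360°, so θ = 360° − 109.9° = 250.1°.
At 360°/29.5 d per day, 250.1° corresponds to 20.50 days.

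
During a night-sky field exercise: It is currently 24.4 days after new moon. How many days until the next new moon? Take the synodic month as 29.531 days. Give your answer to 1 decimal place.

One full lunation from the last new moon is 29.531 d; remaining = 29.531 − 24.4 = 5.131 d.

5.1 days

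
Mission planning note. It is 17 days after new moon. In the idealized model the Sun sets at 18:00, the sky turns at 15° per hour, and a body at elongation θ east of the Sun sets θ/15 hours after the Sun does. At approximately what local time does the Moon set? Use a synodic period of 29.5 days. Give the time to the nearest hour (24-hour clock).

08:00

Phase angle: θ = 360°·(17 d)/(29.5 d) = 207.5°.
The Moon trails the Sun by θ/15 = 207.5/15 ≈ 13.83 hours.
18:00 + 13.83 h ≈ 07:50 → 08:00 to the nearest hour.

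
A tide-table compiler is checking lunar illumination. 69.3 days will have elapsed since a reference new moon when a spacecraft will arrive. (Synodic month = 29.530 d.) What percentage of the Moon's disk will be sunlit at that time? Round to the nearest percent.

79%

69.3 d spans 2 complete synodic months (2 × 29.530 = 59.06 d) plus 10.24 d.
The Moon has covered 10.24/29.530 of its cycle, so θ ≈ 360° × 10.24/29.530 = 124.8°.
With cos θ = (-0.571), the lit fraction is (1 − (-0.571))/2 ≈ 0.786, so 79%.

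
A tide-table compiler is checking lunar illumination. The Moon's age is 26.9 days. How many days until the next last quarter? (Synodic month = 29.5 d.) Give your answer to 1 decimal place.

Last quarter is 0.75 of the way through the cycle: age 0.75 × 29.5 = 22.125 d.
Already past this cycle's last quarter; the next is at 22.125 + 29.5 = 51.625 d, so 51.625 − 26.9 = 24.725 days.

24.7 days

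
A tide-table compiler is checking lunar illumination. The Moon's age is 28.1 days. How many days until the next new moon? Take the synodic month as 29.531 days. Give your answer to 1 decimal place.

1.4 days

The next new moon completes the synodic month: 29.531 − 28.1 = 1.431 days.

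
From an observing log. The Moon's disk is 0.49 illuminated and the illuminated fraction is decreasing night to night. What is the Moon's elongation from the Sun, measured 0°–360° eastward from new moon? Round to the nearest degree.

271°

cos θ = 1 − 2f = 0.020, giving a principal value of 88.9°.
Waning ⇒ past full, so θ = 360° − 88.9° = 271.1°.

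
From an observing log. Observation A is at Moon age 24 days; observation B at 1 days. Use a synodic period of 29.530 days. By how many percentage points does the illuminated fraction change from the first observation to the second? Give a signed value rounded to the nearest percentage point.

-30 pp

θ₁ = 360° × 24/29.530 = 292.6°, f₁ = (1 − cos θ₁)/2 = 0.308.
θ₂ = 360° × 1/29.530 = 12.2°, f₂ = (1 − cos θ₂)/2 = 0.011.
Change = f₂ − f₁ = -0.297 → -30 percentage points.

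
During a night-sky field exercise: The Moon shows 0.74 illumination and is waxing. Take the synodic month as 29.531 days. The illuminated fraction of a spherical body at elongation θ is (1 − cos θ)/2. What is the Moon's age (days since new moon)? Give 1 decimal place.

9.7 days

Invert f = (1 − cos θ)/2 to get cos θ = 1 − 2(0.74) = -0.480, hence θ₀ = arccos -0.480 = 118.7°.
The Moon is waxing (0°–180°), so θ = 118.7° directly.
At 360°/29.531 d per day, 118.7° corresponds to 9.74 days.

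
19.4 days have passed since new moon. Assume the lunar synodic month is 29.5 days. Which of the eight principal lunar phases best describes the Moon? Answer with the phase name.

θ ≈ 360° × 19.4/29.5 = 237°, which falls in the waning gibbous sector.

waning gibbous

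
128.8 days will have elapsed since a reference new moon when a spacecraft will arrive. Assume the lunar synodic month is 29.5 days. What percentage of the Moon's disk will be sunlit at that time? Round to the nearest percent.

83%

128.8/29.5 = 4.366 lunations, so 4 complete cycles and 10.80 d into the next.
Phase angle: θ = 360°·(10.80 d)/(29.5 d) = 131.8°.
cos 131.8° = (-0.666), so f = (1 − (-0.666))/2 = 0.833, so 83%.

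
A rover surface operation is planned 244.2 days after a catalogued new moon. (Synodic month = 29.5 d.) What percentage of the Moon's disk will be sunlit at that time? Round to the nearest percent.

59%

244.2 d spans 8 complete synodic months (8 × 29.5 = 236.00 d) plus 8.20 d.
Elongation θ = 360° × 8.20/29.5 ≈ 100.1°.
Illuminated fraction = (1 − cos 100.1°)/2 = (1 − (-0.175))/2 ≈ 0.587, so 59%.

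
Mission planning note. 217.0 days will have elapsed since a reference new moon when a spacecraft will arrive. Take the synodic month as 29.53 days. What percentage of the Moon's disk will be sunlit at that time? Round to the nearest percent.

79%

Reduce mod P: 217.0 − 7×29.53 = 10.29 d into the current lunation.
Elongation θ = 360° × 10.29/29.53 ≈ 125.4°.
With cos θ = (-0.580), the lit fraction is (1 − (-0.580))/2 ≈ 0.790, so 79%.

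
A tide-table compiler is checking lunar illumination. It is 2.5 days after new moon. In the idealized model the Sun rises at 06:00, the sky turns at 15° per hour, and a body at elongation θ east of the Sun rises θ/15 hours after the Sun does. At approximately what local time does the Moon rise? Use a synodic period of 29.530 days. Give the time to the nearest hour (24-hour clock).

08:00

Phase angle: θ = 360°·(2.5 d)/(29.530 d) = 30.5°.
At 15° of sky rotation per hour, 30.5° corresponds to a 2.03 h lag.
06:00 + 2.03 h ≈ 08:02 → 08:00 to the nearest hour.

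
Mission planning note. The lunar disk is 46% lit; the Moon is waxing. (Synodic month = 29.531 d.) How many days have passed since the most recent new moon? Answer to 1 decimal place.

cos θ = 1 − 2f = 0.080, giving a principal value of 85.4°.
The Moon is waxing (0°–180°), so θ = 85.4° directly.
That fraction of the synodic month is 85.4/360 × 29.531 d ≈ 7.01 d.

7.0 days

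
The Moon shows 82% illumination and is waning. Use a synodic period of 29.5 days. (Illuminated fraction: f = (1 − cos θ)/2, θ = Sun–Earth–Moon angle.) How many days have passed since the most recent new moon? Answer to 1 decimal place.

18.9 days

Invert f = (1 − cos θ)/2 to get cos θ = 1 − 2(0.82) = -0.640, hence θ₀ = arccos -0.640 = 129.8°.
A waning Moon lies in 180°–360°, so θ = 360° − 129.8° = 230.2°.
At 360°/29.5 d per day, 230.2° corresponds to 18.86 days.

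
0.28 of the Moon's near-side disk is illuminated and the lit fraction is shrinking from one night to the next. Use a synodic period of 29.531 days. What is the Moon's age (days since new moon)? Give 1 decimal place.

From f = (1 − cos θ)/2: cos θ = 1 − 2×0.28 = 0.440; arccos → 63.9°.
A waning Moon lies in 180°–360°, so θ = 360° − 63.9° = 296.1°.
That fraction of the synodic month is 296.1/360 × 29.531 d ≈ 24.29 d.

24.3 days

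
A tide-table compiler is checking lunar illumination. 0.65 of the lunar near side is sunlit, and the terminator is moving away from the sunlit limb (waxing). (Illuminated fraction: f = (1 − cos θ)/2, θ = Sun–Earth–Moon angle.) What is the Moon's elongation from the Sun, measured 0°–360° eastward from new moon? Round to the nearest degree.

107°

From f = (1 − cos θ)/2: cos θ = 1 − 2×0.65 = -0.300; arccos → 107.5°.
Waxing ⇒ before full, so θ = 107.5°.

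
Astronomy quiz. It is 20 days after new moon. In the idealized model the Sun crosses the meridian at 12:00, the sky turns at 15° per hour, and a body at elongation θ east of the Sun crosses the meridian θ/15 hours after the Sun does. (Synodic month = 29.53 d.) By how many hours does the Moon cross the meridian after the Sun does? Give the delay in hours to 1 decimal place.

Elongation θ = 360° × 20/29.53 ≈ 243.8°.
Delay after the Sun = 243.8° / (15°/h) ≈ 16.25 h.
So the Moon crosses the meridian 16.25 h after the Sun.

16.3 h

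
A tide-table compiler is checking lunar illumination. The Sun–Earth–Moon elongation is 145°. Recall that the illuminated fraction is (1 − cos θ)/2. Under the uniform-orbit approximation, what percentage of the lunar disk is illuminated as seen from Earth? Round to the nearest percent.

91%

f = (1 − cos 145°)/2 = (1 − (-0.819))/2 ≈ 0.910, i.e. 91%.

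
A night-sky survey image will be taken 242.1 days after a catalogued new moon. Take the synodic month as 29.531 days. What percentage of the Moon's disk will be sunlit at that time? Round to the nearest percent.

34%

242.1/29.531 = 8.198 lunations, so 8 complete cycles and 5.85 d into the next.
Elongation θ = 360° × 5.85/29.531 ≈ 71.3°.
Illuminated fraction = (1 − cos 71.3°)/2 = (1 − 0.320)/2 ≈ 0.340, so 34%.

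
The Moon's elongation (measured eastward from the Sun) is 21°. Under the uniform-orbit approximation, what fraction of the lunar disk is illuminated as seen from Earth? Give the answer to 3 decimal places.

f = (1 − cos 21°)/2 = (1 − 0.934)/2 ≈ 0.033.

0.033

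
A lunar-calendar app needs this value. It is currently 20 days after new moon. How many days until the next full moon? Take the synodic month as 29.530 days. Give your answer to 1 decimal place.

24.3 days

Full moon occurs at elongation 180°, i.e. at age 29.530 × 180/360 = 14.765 d.
Already past this cycle's full moon; the next is at 14.765 + 29.530 = 44.295 d, so 44.295 − 20 = 24.295 days.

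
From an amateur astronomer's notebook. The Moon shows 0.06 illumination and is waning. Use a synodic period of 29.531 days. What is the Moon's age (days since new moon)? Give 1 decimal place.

cos θ = 1 − 2f = 0.880, giving a principal value of 28.4°.
Waning ⇒ past full, so θ = 360° − 28.4° = 331.6°.
Age = 29.531 × 331.6°/360° ≈ 27.20 days.

27.2 days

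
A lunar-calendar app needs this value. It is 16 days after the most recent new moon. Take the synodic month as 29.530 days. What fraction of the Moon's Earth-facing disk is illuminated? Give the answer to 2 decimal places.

Phase angle: θ = 360°·(16 d)/(29.530 d) = 195.1°.
With cos θ = (-0.966), the lit fraction is (1 − (-0.966))/2 ≈ 0.983.

0.98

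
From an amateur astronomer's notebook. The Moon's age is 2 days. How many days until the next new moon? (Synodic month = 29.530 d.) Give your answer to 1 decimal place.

27.5 days

One full lunation from the last new moon is 29.530 d; remaining = 29.530 − 2 = 27.530 d.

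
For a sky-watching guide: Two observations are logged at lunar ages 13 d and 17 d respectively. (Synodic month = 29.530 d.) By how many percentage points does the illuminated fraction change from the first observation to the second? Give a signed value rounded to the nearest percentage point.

-2 pp

θ₁ = 360° × 13/29.530 = 158.5°, f₁ = (1 − cos θ₁)/2 = 0.965.
θ₂ = 360° × 17/29.530 = 207.2°, f₂ = (1 − cos θ₂)/2 = 0.945.
Change = f₂ − f₁ = -0.021 → -2 percentage points.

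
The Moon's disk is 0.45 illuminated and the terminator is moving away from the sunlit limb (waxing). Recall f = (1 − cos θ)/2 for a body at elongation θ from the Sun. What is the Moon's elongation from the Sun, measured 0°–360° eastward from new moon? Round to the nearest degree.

84°

cos θ = 1 − 2f = 0.100, giving a principal value of 84.3°.
Waxing ⇒ before full, so θ = 84.3°.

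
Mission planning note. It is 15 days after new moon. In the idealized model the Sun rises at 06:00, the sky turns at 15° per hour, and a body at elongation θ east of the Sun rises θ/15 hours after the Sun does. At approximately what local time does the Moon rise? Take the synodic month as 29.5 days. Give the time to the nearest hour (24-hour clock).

Elongation θ = 360° × 15/29.5 ≈ 183.1°.
Delay after the Sun = 183.1° / (15°/h) ≈ 12.20 h.
06:00 + 12.20 h ≈ 18:12 → 18:00 to the nearest hour.

18:00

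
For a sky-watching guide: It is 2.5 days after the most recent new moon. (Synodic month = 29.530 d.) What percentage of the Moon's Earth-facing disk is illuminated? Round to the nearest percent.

7%

Phase angle: θ = 360°·(2.5 d)/(29.530 d) = 30.5°.
With cos θ = 0.862, the lit fraction is (1 − 0.862)/2 ≈ 0.069, so 7%.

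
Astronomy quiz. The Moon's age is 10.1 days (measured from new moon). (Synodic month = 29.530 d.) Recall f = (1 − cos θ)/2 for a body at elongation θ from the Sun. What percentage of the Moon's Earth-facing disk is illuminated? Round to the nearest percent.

Phase angle: θ = 360°·(10.1 d)/(29.530 d) = 123.1°.
With cos θ = (-0.547), the lit fraction is (1 − (-0.547))/2 ≈ 0.773, so 77%.

77%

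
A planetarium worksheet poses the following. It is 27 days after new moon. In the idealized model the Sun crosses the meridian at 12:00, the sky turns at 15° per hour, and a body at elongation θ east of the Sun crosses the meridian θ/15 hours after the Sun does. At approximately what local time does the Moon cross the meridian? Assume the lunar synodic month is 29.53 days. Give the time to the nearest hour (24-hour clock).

The Moon has covered 27/29.53 of its cycle, so θ ≈ 360° × 27/29.53 = 329.2°.
The Moon trails the Sun by θ/15 = 329.2/15 ≈ 21.94 hours.
12:00 + 21.94 h ≈ 09:57 → 10:00 to the nearest hour.

10:00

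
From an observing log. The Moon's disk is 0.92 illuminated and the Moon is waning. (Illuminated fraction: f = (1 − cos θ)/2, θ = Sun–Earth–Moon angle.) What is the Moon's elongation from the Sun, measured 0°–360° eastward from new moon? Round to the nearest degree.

213°

cos θ = 1 − 2f = -0.840, giving a principal value of 147.1°.
Since the Moon is past full (waning), take the reflex angle: θ = 360° − 147.1° = 212.9°.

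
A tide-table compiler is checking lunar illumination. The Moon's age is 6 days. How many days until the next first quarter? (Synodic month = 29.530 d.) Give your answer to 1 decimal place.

1.4 days

First quarter occurs at elongation 90°, i.e. at age 29.530 × 90/360 = 7.383 d.
So 1.383 days remain (7.383 − 6).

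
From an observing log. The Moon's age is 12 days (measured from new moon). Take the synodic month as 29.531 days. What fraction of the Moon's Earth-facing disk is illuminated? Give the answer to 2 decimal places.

0.92

The Moon has covered 12/29.531 of its cycle, so θ ≈ 360° × 12/29.531 = 146.3°.
cos 146.3° = (-0.832), so f = (1 − (-0.832))/2 = 0.916.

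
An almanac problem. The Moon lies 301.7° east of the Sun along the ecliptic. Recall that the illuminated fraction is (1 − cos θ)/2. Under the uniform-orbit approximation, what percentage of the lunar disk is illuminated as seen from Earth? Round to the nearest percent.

24%

cos 301.7° = 0.525, so f = (1 − 0.525)/2 = 0.237, i.e. 24%.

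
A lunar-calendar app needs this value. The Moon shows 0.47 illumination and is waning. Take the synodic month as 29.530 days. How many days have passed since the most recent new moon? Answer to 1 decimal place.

22.4 days

From f = (1 − cos θ)/2: cos θ = 1 − 2×0.47 = 0.060; arccos → 86.6°.
A waning Moon lies in 180°–360°, so θ = 360° − 86.6° = 273.4°.
At 360°/29.530 d per day, 273.4° corresponds to 22.43 days.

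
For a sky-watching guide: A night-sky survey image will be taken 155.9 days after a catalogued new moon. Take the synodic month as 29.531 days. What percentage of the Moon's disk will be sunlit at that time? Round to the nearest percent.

59%

155.9/29.531 = 5.279 lunations, so 5 complete cycles and 8.25 d into the next.
Phase angle: θ = 360°·(8.25 d)/(29.531 d) = 100.5°.
Illuminated fraction = (1 − cos 100.5°)/2 = (1 − (-0.182))/2 ≈ 0.591, so 59%.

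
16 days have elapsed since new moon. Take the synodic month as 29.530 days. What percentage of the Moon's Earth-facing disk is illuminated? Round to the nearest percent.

Elongation θ = 360° × 16/29.530 ≈ 195.1°.
Illuminated fraction = (1 − cos 195.1°)/2 = (1 − (-0.966))/2 ≈ 0.983, so 98%.

98%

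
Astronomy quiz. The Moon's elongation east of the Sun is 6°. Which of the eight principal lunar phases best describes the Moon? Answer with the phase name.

The new moon sector spans roughly -22°–22°; 6° falls inside it.

new moon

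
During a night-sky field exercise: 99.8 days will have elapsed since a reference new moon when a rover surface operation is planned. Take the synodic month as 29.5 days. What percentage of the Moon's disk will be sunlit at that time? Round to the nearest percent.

Reduce mod P: 99.8 − 3×29.5 = 11.30 d into the current lunation.
Elongation θ = 360° × 11.30/29.5 ≈ 137.9°.
Illuminated fraction = (1 − cos 137.9°)/2 = (1 − (-0.742))/2 ≈ 0.871, so 87%.

87%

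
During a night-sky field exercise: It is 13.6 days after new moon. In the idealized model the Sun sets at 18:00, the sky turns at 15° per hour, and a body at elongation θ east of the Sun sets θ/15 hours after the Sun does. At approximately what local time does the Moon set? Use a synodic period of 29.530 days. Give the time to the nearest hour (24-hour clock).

Elongation θ = 360° × 13.6/29.530 ≈ 165.8°.
The Moon trails the Sun by θ/15 = 165.8/15 ≈ 11.05 hours.
18:00 + 11.05 h ≈ 05:03 → 05:00 to the nearest hour.

05:00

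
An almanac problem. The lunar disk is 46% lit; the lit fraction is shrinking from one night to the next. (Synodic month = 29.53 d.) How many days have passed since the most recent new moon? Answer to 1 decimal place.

22.5 days

From f = (1 − cos θ)/2: cos θ = 1 − 2×0.46 = 0.080; arccos → 85.4°.
A waning Moon lies in 180°–360°, so θ = 360° − 85.4° = 274.6°.
That fraction of the synodic month is 274.6/360 × 29.53 d ≈ 22.52 d.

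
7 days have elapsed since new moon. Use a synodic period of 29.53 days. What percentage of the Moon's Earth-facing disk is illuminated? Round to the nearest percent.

46%

The Moon has covered 7/29.53 of its cycle, so θ ≈ 360° × 7/29.53 = 85.3°.
Illuminated fraction = (1 − cos 85.3°)/2 = (1 − 0.081)/2 ≈ 0.459, so 46%.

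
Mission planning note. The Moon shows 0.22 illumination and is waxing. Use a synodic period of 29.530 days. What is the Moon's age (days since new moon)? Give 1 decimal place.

Invert f = (1 − cos θ)/2 to get cos θ = 1 − 2(0.22) = 0.560, hence θ₀ = arccos 0.560 = 55.9°.
Waxing ⇒ before full, so θ = 55.9°.
At 360°/29.530 d per day, 55.9° corresponds to 4.59 days.

4.6 days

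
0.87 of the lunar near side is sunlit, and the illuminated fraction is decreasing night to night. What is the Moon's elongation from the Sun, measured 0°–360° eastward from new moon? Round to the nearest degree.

222°

cos θ = 1 − 2f = -0.740, giving a principal value of 137.7°.
Waning ⇒ past full, so θ = 360° − 137.7° = 222.3°.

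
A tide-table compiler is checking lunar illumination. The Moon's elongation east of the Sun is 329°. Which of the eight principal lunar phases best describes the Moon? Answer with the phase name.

329° lies in the waning crescent sector of the 8-phase cycle.

waning crescent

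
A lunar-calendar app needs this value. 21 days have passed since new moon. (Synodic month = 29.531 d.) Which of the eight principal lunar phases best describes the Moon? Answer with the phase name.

θ ≈ 360° × 21/29.531 = 256°, which falls in the last quarter sector.

last quarter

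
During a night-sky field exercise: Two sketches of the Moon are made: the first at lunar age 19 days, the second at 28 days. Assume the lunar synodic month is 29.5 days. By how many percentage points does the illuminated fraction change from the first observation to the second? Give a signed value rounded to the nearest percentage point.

θ₁ = 360° × 19/29.5 = 231.9°, f₁ = (1 − cos θ₁)/2 = 0.809.
θ₂ = 360° × 28/29.5 = 341.7°, f₂ = (1 − cos θ₂)/2 = 0.025.
Change = f₂ − f₁ = -0.783 → -78 percentage points.

-78 pp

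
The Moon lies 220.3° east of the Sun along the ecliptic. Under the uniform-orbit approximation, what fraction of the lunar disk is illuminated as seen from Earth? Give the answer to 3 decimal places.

cos 220.3° = (-0.763), so f = (1 − (-0.763))/2 = 0.881.

0.881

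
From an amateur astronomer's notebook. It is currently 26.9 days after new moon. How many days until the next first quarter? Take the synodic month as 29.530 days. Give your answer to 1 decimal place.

First quarter is 0.25 of the way through the cycle: age 0.25 × 29.530 = 7.383 d.
Already past this cycle's first quarter; the next is at 7.383 + 29.530 = 36.913 d, so 36.913 − 26.9 = 10.013 days.

10.0 days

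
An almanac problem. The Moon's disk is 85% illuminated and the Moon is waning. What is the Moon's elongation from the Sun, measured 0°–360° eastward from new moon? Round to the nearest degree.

226°

cos θ = 1 − 2f = -0.700, giving a principal value of 134.4°.
Waning ⇒ past full, so θ = 360° − 134.4° = 225.6°.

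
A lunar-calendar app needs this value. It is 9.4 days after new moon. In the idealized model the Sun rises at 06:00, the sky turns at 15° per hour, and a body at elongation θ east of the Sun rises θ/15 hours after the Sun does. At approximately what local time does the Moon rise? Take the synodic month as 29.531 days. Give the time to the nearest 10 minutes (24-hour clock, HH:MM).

The Moon has covered 9.4/29.531 of its cycle, so θ ≈ 360° × 9.4/29.531 = 114.6°.
The Moon trails the Sun by θ/15 = 114.6/15 ≈ 7.64 hours.
06:00 + 7.639 h ≈ 13:38 → 13:40 to the nearest ten minutes.

13:40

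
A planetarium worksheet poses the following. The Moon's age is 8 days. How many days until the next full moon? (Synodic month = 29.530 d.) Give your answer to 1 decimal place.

Full moon is 0.5 of the way through the cycle: age 0.5 × 29.530 = 14.765 d.
So 6.765 days remain (14.765 − 8).

6.8 days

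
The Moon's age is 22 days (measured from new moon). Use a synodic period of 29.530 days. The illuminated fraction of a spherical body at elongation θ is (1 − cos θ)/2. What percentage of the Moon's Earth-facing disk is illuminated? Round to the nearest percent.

52%

Phase angle: θ = 360°·(22 d)/(29.530 d) = 268.2°.
With cos θ = (-0.031), the lit fraction is (1 − (-0.031))/2 ≈ 0.516, so 52%.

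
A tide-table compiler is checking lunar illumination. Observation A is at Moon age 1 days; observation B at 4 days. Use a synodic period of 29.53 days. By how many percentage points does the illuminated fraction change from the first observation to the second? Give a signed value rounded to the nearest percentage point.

+16 percentage points

First observation: θ = 360°·1/29.53 = 12.2°, so f = 0.011.
Second observation: θ = 48.8°, f = 0.170.
Δf = 0.170 − 0.011 = +0.159, i.e. +16 pp.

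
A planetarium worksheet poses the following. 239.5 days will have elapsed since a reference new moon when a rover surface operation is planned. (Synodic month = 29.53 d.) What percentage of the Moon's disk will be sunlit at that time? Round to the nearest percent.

12%

239.5 d spans 8 complete synodic months (8 × 29.53 = 236.24 d) plus 3.26 d.
Elongation θ = 360° × 3.26/29.53 ≈ 39.7°.
Illuminated fraction = (1 − cos 39.7°)/2 = (1 − 0.769)/2 ≈ 0.116, so 12%.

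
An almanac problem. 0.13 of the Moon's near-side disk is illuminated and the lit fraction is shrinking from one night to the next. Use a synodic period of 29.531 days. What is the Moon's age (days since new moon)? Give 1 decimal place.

From f = (1 − cos θ)/2: cos θ = 1 − 2×0.13 = 0.740; arccos → 42.3°.
A waning Moon lies in 180°–360°, so θ = 360° − 42.3° = 317.7°.
At 360°/29.531 d per day, 317.7° corresponds to 26.06 days.

26.1 days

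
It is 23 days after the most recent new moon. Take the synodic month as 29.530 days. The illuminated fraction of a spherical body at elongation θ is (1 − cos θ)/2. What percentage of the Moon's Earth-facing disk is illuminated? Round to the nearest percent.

Elongation θ = 360° × 23/29.530 ≈ 280.4°.
Illuminated fraction = (1 − cos 280.4°)/2 = (1 − 0.180)/2 ≈ 0.410, so 41%.

41%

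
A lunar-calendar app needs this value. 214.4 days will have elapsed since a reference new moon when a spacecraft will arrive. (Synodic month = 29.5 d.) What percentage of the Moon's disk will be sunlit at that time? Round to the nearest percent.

56%

Reduce mod P: 214.4 − 7×29.5 = 7.90 d into the current lunation.
The Moon has covered 7.90/29.5 of its cycle, so θ ≈ 360° × 7.90/29.5 = 96.4°.
cos 96.4° = (-0.112), so f = (1 − (-0.112))/2 = 0.556, so 56%.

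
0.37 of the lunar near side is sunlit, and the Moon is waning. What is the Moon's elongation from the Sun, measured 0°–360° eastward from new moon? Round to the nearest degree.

Invert f = (1 − cos θ)/2 to get cos θ = 1 − 2(0.37) = 0.260, hence θ₀ = arccos 0.260 = 74.9°.
A waning Moon lies in 180°–360°, so θ = 360° − 74.9° = 285.1°.

285°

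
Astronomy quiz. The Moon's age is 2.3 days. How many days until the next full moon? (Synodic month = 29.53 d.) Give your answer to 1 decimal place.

12.5 days

Full moon occurs at elongation 180°, i.e. at age 29.53 × 180/360 = 14.765 d.
So 12.465 days remain (14.765 − 2.3).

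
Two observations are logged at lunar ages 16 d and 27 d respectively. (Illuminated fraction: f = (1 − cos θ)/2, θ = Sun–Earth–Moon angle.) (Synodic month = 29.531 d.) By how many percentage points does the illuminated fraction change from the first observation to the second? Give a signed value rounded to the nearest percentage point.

First observation: θ = 360°·16/29.531 = 195.0°, so f = 0.983.
Second observation: θ = 329.1°, f = 0.071.
Δf = 0.071 − 0.983 = -0.912, i.e. -91 pp.

-91 percentage points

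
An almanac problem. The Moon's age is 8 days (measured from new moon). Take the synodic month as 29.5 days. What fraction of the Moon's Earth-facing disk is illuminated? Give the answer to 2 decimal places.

0.57

Phase angle: θ = 360°·(8 d)/(29.5 d) = 97.6°.
cos 97.6° = (-0.133), so f = (1 − (-0.133))/2 = 0.566.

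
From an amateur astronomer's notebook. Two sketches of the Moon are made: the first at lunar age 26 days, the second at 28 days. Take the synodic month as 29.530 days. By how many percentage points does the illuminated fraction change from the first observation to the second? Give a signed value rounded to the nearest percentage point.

First observation: θ = 360°·26/29.530 = 317.0°, so f = 0.135.
Second observation: θ = 341.3°, f = 0.026.
Δf = 0.026 − 0.135 = -0.108, i.e. -11 pp.

-11 pp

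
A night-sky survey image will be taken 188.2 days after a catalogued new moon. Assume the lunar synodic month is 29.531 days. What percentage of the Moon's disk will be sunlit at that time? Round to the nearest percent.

188.2/29.531 = 6.373 lunations, so 6 complete cycles and 11.01 d into the next.
The Moon has covered 11.01/29.531 of its cycle, so θ ≈ 360° × 11.01/29.531 = 134.3°.
With cos θ = (-0.698), the lit fraction is (1 − (-0.698))/2 ≈ 0.849, so 85%.

85%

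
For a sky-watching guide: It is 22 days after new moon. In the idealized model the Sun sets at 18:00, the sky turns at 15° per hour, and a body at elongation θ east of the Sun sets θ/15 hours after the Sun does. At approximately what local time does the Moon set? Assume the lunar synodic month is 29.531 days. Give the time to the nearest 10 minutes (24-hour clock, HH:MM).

Elongation θ = 360° × 22/29.531 ≈ 268.2°.
Delay after the Sun = 268.2° / (15°/h) ≈ 17.88 h.
18:00 + 17.880 h ≈ 11:53 → 11:50 to the nearest ten minutes.

11:50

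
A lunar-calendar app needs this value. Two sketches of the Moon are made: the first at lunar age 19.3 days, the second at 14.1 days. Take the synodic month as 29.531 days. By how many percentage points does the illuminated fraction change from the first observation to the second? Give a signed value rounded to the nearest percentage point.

θ₁ = 360° × 19.3/29.531 = 235.3°, f₁ = (1 − cos θ₁)/2 = 0.785.
θ₂ = 360° × 14.1/29.531 = 171.9°, f₂ = (1 − cos θ₂)/2 = 0.995.
Change = f₂ − f₁ = +0.210 → +21 percentage points.

+21 pp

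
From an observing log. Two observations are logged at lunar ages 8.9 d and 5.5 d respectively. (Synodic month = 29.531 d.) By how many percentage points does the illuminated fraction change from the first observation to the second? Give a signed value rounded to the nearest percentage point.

θ₁ = 360° × 8.9/29.531 = 108.5°, f₁ = (1 − cos θ₁)/2 = 0.659.
θ₂ = 360° × 5.5/29.531 = 67.0°, f₂ = (1 − cos θ₂)/2 = 0.305.
Change = f₂ − f₁ = -0.354 → -35 percentage points.

-35 pp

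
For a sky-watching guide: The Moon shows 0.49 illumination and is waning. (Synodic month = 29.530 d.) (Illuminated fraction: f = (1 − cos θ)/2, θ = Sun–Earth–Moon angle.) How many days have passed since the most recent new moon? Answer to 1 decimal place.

Invert f = (1 − cos θ)/2 to get cos θ = 1 − 2(0.49) = 0.020, hence θ₀ = arccos 0.020 = 88.9°.
Waning ⇒ past full, so θ = 360° − 88.9° = 271.1°.
That fraction of the synodic month is 271.1/360 × 29.530 d ≈ 22.24 d.

22.2 days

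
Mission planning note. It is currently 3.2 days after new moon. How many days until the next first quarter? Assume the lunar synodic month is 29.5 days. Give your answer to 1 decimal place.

4.2 days

First quarter occurs at elongation 90°, i.e. at age 29.5 × 90/360 = 7.375 d.
So 4.175 days remain (7.375 − 3.2).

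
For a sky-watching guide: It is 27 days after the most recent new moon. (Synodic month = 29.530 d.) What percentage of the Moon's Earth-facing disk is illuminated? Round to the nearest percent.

Elongation θ = 360° × 27/29.530 ≈ 329.2°.
With cos θ = 0.859, the lit fraction is (1 − 0.859)/2 ≈ 0.071, so 7%.

7%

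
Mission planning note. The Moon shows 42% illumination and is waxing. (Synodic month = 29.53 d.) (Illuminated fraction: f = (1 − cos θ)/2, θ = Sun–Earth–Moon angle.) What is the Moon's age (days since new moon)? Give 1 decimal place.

6.6 days

cos θ = 1 − 2f = 0.160, giving a principal value of 80.8°.
Before full moon the principal value applies: θ = 80.8°.
Age = 29.53 × 80.8°/360° ≈ 6.63 days.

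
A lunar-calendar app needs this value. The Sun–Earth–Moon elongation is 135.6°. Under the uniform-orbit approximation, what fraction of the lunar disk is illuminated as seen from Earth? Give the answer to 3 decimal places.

f = (1 − cos 135.6°)/2 = (1 − (-0.714))/2 ≈ 0.857.

0.857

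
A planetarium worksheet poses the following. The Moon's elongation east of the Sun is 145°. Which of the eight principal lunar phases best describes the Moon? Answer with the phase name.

The waxing gibbous sector spans roughly 112°–158°; 145° falls inside it.

waxing gibbous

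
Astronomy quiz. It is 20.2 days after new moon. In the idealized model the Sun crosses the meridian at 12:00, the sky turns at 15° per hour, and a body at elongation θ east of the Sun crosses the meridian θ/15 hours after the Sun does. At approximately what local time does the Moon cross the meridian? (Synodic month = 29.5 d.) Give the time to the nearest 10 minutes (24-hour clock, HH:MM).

04:30

Phase angle: θ = 360°·(20.2 d)/(29.5 d) = 246.5°.
Delay after the Sun = 246.5° / (15°/h) ≈ 16.43 h.
12:00 + 16.434 h ≈ 04:26 → 04:30 to the nearest ten minutes.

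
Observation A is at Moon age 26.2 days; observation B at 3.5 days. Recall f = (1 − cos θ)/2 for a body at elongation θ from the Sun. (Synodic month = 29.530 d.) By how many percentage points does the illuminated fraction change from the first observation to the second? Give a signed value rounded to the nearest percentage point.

+1 percentage points

First observation: θ = 360°·26.2/29.530 = 319.4°, so f = 0.120.
Second observation: θ = 42.7°, f = 0.132.
Δf = 0.132 − 0.120 = +0.012, i.e. +1 pp.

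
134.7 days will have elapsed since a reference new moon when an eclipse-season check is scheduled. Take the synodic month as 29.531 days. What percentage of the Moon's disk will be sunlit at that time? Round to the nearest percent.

Reduce mod P: 134.7 − 4×29.531 = 16.58 d into the current lunation.
Phase angle: θ = 360°·(16.58 d)/(29.531 d) = 202.1°.
Illuminated fraction = (1 − cos 202.1°)/2 = (1 − (-0.927))/2 ≈ 0.963, so 96%.

96%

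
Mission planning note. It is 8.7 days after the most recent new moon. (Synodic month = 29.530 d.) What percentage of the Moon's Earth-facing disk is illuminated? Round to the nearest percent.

64%

Elongation θ = 360° × 8.7/29.530 ≈ 106.1°.
cos 106.1° = (-0.277), so f = (1 − (-0.277))/2 = 0.638, so 64%.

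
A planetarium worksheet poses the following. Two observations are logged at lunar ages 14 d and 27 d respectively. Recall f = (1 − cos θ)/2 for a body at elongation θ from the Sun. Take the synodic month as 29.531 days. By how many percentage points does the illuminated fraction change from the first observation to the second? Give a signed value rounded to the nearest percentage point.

θ₁ = 360° × 14/29.531 = 170.7°, f₁ = (1 − cos θ₁)/2 = 0.993.
θ₂ = 360° × 27/29.531 = 329.1°, f₂ = (1 − cos θ₂)/2 = 0.071.
Change = f₂ − f₁ = -0.923 → -92 percentage points.

-92 pp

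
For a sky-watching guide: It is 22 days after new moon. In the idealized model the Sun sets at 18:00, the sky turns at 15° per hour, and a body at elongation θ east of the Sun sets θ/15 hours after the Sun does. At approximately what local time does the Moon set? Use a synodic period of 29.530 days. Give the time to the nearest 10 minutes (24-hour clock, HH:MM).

The Moon has covered 22/29.530 of its cycle, so θ ≈ 360° × 22/29.530 = 268.2°.
Delay after the Sun = 268.2° / (15°/h) ≈ 17.88 h.
18:00 + 17.880 h ≈ 11:53 → 11:50 to the nearest ten minutes.

11:50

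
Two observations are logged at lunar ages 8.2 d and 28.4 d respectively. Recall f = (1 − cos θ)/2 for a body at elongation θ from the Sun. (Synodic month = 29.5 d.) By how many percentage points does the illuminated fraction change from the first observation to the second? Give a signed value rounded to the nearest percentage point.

First observation: θ = 360°·8.2/29.5 = 100.1°, so f = 0.587.
Second observation: θ = 346.6°, f = 0.014.
Δf = 0.014 − 0.587 = -0.574, i.e. -57 pp.

-57 pp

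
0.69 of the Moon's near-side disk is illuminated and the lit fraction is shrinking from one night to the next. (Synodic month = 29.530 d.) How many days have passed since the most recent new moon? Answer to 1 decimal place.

20.3 days

From f = (1 − cos θ)/2: cos θ = 1 − 2×0.69 = -0.380; arccos → 112.3°.
Since the Moon is past full (waning), take the reflex angle: θ = 360° − 112.3° = 247.7°.
At 360°/29.530 d per day, 247.7° corresponds to 20.32 days.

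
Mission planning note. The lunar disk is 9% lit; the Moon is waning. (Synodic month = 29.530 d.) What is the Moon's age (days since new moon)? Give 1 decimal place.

From f = (1 − cos θ)/2: cos θ = 1 − 2×0.09 = 0.820; arccos → 34.9°.
Waning ⇒ past full, so θ = 360° − 34.9° = 325.1°.
That fraction of the synodic month is 325.1/360 × 29.530 d ≈ 26.67 d.

26.7 days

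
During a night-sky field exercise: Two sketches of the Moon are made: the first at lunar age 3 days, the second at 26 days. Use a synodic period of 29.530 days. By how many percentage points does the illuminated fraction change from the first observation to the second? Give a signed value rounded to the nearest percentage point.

+4 pp

First observation: θ = 360°·3/29.530 = 36.6°, so f = 0.098.
Second observation: θ = 317.0°, f = 0.135.
Δf = 0.135 − 0.098 = +0.036, i.e. +4 pp.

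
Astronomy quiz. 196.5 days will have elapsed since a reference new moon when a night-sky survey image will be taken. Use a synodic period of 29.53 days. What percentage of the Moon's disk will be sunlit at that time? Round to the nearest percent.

Reduce mod P: 196.5 − 6×29.53 = 19.32 d into the current lunation.
Phase angle: θ = 360°·(19.32 d)/(29.53 d) = 235.5°.
cos 235.5° = (-0.566), so f = (1 − (-0.566))/2 = 0.783, so 78%.

78%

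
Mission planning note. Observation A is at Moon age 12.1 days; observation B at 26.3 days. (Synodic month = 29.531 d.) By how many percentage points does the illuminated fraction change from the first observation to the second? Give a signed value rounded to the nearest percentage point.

First observation: θ = 360°·12.1/29.531 = 147.5°, so f = 0.922.
Second observation: θ = 320.6°, f = 0.114.
Δf = 0.114 − 0.922 = -0.808, i.e. -81 pp.

-81 percentage points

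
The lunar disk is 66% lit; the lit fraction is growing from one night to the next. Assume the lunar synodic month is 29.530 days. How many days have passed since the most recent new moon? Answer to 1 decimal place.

Invert f = (1 − cos θ)/2 to get cos θ = 1 − 2(0.66) = -0.320, hence θ₀ = arccos -0.320 = 108.7°.
Before full moon the principal value applies: θ = 108.7°.
Age = 29.530 × 108.7°/360° ≈ 8.91 days.

8.9 days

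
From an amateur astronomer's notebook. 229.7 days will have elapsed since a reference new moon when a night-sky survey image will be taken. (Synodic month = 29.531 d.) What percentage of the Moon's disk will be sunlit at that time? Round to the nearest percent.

41%

Reduce mod P: 229.7 − 7×29.531 = 22.98 d into the current lunation.
The Moon has covered 22.98/29.531 of its cycle, so θ ≈ 360° × 22.98/29.531 = 280.2°.
Illuminated fraction = (1 − cos 280.2°)/2 = (1 − 0.177)/2 ≈ 0.412, so 41%.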